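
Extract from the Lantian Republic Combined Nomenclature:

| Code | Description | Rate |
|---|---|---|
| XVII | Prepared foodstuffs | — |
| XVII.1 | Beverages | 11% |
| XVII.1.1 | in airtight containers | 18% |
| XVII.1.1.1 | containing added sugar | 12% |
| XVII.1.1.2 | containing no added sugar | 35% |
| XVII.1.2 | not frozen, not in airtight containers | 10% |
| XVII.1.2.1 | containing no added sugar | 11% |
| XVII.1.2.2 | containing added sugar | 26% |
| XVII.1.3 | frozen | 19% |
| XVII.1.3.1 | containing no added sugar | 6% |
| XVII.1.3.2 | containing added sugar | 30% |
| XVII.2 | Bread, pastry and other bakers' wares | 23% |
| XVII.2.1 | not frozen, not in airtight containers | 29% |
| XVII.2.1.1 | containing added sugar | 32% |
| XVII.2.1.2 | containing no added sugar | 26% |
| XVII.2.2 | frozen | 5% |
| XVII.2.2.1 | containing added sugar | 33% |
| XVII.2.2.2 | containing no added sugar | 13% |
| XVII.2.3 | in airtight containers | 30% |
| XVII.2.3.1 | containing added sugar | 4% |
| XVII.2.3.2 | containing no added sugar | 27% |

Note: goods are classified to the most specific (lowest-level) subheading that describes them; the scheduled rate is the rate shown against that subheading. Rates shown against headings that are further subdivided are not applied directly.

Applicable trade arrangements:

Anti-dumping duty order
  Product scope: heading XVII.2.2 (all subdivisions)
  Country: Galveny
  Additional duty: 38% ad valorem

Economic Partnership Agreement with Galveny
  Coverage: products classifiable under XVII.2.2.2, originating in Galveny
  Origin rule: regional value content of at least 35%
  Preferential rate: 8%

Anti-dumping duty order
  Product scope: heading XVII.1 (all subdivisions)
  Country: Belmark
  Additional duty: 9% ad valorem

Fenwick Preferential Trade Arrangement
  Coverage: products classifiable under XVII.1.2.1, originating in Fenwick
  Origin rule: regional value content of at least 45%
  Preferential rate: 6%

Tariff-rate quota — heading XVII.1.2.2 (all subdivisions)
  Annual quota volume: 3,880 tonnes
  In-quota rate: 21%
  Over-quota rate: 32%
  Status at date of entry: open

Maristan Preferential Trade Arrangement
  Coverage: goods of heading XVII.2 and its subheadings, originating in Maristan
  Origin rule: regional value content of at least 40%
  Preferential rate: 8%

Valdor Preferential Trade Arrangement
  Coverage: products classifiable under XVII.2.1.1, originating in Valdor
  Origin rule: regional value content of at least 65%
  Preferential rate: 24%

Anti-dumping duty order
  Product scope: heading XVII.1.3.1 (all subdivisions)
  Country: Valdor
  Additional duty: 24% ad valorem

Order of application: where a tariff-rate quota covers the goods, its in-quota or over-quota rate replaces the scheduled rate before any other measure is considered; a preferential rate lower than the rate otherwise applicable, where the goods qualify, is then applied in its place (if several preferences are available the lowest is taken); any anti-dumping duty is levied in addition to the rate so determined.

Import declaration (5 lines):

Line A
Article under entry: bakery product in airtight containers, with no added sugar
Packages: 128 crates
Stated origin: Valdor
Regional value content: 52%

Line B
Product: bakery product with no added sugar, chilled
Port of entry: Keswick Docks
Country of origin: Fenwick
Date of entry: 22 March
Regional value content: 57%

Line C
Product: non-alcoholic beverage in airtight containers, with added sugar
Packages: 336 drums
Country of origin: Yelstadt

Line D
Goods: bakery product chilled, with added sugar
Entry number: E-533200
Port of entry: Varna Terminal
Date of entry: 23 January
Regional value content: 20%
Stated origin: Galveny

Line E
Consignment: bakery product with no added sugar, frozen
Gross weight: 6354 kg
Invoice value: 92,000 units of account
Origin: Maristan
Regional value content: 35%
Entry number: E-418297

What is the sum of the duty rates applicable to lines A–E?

110%

Line A: bakery product → XVII.2; in airtight containers → XVII.2.3; with no added sugar → XVII.2.3.2. Scheduled 27%. Valdor agreement on XVII.2.1.1: XVII.2.3.2 not covered. → 27%.
Line B: bakery product → XVII.2; chilled → XVII.2.1; with no added sugar → XVII.2.1.2. Scheduled 26%. Fenwick agreement on XVII.1.2.1: XVII.2.1.2 not covered. → 26%.
Line C: non-alcoholic beverage → XVII.1; in airtight containers → XVII.1.1; with added sugar → XVII.1.1.1. Scheduled 12%. No special measure applies. → 12%.
Line D: bakery product → XVII.2; chilled → XVII.2.1; with added sugar → XVII.2.1.1. Scheduled 32%. Galveny agreement on XVII.2.2.2: XVII.2.1.1 not covered. → 32%.
Line E: bakery product → XVII.2; frozen → XVII.2.2; with no added sugar → XVII.2.2.2. Scheduled 13%. Maristan agreement on XVII.2: RVC < 40%. → 13%.
Sum: 27% + 26% + 12% + 32% + 13% = 110%.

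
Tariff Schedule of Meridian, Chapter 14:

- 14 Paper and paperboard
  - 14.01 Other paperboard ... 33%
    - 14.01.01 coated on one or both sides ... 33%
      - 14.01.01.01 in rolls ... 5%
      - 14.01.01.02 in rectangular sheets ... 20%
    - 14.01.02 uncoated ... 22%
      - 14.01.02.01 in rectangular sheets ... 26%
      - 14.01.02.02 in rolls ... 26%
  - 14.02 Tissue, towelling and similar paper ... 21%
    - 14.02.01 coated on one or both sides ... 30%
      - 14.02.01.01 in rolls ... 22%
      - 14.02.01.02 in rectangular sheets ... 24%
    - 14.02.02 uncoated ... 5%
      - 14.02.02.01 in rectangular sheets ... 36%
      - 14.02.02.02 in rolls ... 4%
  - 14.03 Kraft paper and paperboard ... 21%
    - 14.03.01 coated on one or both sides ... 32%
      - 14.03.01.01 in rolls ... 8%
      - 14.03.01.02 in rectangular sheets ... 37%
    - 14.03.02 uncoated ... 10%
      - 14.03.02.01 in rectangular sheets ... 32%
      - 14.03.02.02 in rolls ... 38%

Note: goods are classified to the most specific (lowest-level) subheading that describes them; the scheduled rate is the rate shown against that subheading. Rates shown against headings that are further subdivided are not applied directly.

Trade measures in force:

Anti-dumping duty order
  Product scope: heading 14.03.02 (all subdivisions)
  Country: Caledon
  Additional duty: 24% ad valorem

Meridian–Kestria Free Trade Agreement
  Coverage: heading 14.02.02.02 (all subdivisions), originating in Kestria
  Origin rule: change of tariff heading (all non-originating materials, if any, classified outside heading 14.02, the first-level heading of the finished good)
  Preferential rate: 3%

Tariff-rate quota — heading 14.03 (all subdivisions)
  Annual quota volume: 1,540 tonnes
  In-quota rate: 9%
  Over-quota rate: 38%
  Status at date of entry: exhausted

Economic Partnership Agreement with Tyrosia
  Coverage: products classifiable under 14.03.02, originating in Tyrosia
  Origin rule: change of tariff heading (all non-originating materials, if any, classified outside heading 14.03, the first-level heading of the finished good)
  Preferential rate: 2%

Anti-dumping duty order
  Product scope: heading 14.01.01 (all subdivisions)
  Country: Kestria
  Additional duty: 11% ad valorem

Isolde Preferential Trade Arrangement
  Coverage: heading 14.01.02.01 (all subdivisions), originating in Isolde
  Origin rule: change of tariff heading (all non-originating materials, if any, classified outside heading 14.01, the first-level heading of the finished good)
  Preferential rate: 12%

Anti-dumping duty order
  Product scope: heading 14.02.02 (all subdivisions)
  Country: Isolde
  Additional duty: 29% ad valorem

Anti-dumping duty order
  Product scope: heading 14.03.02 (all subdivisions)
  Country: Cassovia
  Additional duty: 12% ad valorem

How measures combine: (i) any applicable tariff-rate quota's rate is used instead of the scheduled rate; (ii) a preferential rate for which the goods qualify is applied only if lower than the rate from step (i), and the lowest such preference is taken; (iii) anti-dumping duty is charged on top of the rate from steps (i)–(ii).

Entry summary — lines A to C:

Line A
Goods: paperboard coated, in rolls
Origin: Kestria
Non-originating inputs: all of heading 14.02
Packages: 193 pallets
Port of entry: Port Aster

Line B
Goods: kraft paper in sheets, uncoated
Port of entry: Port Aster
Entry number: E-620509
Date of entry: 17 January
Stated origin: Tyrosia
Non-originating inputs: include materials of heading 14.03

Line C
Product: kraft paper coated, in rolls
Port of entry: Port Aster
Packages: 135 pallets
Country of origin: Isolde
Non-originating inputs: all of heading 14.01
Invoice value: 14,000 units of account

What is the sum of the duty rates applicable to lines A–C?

92%

Line A: paperboard → 14.01; coated → 14.01.01; in rolls → 14.01.01.01. Scheduled 5%. Kestria agreement on 14.02.02.02: 14.01.01.01 not covered; anti-dumping (Kestria, 14.01.01): +11%; total 5% + 11% = 16%. → 16%.
Line B: kraft paper → 14.03; uncoated → 14.03.02; in sheets → 14.03.02.01. Scheduled 32%. quota on 14.03 exhausted → over-quota 38%; Tyrosia agreement on 14.03.02: CTH not met. → 38%.
Line C: kraft paper → 14.03; coated → 14.03.01; in rolls → 14.03.01.01. Scheduled 8%. quota on 14.03 exhausted → over-quota 38%; Isolde agreement on 14.01.02.01: 14.03.01.01 not covered. → 38%.
Sum: 16% + 38% + 38% = 92%.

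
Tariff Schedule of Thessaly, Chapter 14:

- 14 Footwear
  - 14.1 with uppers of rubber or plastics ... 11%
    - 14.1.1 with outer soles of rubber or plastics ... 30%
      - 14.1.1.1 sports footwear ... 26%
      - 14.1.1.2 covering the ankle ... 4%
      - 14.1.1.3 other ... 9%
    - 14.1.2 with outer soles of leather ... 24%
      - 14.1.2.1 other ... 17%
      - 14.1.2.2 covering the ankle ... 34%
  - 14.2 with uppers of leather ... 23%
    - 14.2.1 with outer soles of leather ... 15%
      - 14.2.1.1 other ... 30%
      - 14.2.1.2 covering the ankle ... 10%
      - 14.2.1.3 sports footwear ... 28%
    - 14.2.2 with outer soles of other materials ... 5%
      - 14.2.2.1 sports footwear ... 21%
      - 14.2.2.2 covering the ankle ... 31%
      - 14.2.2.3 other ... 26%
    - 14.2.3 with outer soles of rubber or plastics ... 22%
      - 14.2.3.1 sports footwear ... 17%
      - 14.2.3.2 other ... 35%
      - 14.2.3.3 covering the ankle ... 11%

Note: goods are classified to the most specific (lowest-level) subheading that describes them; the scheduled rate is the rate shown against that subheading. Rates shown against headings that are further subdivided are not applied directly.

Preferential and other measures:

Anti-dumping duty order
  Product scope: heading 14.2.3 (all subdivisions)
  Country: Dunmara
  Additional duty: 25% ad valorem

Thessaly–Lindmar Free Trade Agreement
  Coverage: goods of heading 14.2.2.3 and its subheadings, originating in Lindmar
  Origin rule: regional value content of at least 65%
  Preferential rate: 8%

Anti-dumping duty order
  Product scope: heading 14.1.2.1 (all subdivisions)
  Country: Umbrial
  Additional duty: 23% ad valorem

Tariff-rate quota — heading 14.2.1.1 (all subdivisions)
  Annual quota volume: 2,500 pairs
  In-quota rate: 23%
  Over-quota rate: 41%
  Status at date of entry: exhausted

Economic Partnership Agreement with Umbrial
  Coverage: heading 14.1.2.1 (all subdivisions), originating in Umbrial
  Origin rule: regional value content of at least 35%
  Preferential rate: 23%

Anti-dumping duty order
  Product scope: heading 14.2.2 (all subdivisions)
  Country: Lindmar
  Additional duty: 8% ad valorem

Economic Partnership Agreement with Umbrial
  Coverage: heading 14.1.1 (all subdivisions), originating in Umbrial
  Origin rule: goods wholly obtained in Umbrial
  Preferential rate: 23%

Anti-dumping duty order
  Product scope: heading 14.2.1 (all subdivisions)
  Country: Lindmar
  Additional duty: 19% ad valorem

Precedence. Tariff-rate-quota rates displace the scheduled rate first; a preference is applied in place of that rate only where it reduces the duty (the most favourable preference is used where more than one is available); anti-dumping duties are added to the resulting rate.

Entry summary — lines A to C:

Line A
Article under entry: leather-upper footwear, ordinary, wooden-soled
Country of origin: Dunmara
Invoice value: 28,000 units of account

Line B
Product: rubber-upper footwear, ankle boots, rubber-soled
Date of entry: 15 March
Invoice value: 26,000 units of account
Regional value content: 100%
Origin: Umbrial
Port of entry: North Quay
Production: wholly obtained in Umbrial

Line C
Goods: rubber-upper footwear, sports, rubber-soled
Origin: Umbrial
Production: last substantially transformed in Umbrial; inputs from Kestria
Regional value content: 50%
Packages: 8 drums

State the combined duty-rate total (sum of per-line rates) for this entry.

56%

Line A: leather-upper → 14.2; wooden-soled → 14.2.2; ordinary → 14.2.2.3. Scheduled 26%. No special measure applies. → 26%.
Line B: rubber-upper → 14.1; rubber-soled → 14.1.1; ankle boots → 14.1.1.2. Scheduled 4%. Umbrial agreement on 14.1.2.1: 14.1.1.2 not covered; Umbrial agreement on 14.1.1: wholly obtained → 23% available; preference 23% not lower than 4% → no reduction. → 4%.
Line C: rubber-upper → 14.1; rubber-soled → 14.1.1; sports → 14.1.1.1. Scheduled 26%. Umbrial agreement on 14.1.2.1: 14.1.1.1 not covered; Umbrial agreement on 14.1.1: not wholly obtained. → 26%.
Sum: 26% + 4% + 26% = 56%.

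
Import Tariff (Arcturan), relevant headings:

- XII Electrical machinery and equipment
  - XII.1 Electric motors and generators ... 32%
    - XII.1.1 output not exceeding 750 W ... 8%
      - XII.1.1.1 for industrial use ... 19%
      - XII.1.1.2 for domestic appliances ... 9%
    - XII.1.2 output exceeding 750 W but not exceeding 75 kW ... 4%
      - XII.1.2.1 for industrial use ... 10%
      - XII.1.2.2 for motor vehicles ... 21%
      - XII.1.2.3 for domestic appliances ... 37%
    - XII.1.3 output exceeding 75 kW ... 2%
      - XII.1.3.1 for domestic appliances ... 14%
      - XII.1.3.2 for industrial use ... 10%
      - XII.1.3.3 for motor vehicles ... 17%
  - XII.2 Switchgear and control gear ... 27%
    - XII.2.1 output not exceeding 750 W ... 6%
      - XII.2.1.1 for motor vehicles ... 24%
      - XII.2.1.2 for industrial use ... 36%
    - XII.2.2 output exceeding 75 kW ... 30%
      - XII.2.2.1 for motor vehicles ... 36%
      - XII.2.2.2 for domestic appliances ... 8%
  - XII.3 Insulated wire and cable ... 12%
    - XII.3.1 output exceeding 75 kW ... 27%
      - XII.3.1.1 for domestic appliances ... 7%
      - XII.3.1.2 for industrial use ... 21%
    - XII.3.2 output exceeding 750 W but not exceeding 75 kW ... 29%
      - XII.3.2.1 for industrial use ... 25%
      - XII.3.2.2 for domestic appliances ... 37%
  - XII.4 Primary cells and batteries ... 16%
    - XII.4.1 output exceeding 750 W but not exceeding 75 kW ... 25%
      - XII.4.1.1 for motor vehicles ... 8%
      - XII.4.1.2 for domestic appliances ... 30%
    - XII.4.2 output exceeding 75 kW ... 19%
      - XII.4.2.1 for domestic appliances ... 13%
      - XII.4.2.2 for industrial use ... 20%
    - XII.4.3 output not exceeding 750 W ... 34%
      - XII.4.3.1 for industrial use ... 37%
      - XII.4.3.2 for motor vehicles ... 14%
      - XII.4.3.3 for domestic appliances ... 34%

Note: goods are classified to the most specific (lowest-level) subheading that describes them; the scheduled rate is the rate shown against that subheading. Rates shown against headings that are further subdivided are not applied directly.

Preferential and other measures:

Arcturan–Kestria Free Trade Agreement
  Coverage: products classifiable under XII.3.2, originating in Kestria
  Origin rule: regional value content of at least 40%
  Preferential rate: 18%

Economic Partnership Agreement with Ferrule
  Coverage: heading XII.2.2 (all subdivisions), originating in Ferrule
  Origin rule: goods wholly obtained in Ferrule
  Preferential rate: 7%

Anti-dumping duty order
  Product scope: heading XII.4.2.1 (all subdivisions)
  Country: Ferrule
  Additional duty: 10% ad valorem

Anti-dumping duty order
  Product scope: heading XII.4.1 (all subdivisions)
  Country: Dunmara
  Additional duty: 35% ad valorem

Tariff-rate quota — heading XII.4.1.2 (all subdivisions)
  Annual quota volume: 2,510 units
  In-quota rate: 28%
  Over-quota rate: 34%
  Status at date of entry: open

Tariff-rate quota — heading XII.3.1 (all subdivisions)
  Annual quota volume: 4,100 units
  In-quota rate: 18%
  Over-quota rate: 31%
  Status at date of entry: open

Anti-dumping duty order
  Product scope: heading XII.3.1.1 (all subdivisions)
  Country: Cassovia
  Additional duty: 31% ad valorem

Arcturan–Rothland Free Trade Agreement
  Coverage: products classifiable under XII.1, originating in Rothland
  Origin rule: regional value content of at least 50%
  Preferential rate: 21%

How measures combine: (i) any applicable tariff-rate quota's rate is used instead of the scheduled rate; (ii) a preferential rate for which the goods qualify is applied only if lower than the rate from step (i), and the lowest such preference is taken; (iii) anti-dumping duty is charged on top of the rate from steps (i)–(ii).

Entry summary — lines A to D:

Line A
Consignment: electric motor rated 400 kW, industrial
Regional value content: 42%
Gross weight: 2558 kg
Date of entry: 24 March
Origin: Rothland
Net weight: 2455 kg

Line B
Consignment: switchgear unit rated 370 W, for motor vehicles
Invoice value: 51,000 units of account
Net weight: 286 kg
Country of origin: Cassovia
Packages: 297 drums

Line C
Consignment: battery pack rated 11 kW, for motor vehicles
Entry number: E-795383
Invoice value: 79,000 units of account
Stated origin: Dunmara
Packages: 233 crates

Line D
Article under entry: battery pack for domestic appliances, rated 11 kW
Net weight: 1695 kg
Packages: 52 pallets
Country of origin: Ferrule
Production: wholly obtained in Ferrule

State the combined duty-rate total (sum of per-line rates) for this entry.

105%

Line A: electric motor → XII.1; rated 400 kW → XII.1.3; industrial → XII.1.3.2. Scheduled 10%. Rothland agreement on XII.1: RVC < 50%. → 10%.
Line B: switchgear unit → XII.2; rated 370 W → XII.2.1; for motor vehicles → XII.2.1.1. Scheduled 24%. No special measure applies. → 24%.
Line C: battery pack → XII.4; rated 11 kW → XII.4.1; for motor vehicles → XII.4.1.1. Scheduled 8%. anti-dumping (Dunmara, XII.4.1): +35%; total 8% + 35% = 43%. → 43%.
Line D: battery pack → XII.4; rated 11 kW → XII.4.1; for domestic appliances → XII.4.1.2. Scheduled 30%. quota on XII.4.1.2 open → in-quota 28%; Ferrule agreement on XII.2.2: XII.4.1.2 not covered. → 28%.
Sum: 10% + 24% + 43% + 28% = 105%.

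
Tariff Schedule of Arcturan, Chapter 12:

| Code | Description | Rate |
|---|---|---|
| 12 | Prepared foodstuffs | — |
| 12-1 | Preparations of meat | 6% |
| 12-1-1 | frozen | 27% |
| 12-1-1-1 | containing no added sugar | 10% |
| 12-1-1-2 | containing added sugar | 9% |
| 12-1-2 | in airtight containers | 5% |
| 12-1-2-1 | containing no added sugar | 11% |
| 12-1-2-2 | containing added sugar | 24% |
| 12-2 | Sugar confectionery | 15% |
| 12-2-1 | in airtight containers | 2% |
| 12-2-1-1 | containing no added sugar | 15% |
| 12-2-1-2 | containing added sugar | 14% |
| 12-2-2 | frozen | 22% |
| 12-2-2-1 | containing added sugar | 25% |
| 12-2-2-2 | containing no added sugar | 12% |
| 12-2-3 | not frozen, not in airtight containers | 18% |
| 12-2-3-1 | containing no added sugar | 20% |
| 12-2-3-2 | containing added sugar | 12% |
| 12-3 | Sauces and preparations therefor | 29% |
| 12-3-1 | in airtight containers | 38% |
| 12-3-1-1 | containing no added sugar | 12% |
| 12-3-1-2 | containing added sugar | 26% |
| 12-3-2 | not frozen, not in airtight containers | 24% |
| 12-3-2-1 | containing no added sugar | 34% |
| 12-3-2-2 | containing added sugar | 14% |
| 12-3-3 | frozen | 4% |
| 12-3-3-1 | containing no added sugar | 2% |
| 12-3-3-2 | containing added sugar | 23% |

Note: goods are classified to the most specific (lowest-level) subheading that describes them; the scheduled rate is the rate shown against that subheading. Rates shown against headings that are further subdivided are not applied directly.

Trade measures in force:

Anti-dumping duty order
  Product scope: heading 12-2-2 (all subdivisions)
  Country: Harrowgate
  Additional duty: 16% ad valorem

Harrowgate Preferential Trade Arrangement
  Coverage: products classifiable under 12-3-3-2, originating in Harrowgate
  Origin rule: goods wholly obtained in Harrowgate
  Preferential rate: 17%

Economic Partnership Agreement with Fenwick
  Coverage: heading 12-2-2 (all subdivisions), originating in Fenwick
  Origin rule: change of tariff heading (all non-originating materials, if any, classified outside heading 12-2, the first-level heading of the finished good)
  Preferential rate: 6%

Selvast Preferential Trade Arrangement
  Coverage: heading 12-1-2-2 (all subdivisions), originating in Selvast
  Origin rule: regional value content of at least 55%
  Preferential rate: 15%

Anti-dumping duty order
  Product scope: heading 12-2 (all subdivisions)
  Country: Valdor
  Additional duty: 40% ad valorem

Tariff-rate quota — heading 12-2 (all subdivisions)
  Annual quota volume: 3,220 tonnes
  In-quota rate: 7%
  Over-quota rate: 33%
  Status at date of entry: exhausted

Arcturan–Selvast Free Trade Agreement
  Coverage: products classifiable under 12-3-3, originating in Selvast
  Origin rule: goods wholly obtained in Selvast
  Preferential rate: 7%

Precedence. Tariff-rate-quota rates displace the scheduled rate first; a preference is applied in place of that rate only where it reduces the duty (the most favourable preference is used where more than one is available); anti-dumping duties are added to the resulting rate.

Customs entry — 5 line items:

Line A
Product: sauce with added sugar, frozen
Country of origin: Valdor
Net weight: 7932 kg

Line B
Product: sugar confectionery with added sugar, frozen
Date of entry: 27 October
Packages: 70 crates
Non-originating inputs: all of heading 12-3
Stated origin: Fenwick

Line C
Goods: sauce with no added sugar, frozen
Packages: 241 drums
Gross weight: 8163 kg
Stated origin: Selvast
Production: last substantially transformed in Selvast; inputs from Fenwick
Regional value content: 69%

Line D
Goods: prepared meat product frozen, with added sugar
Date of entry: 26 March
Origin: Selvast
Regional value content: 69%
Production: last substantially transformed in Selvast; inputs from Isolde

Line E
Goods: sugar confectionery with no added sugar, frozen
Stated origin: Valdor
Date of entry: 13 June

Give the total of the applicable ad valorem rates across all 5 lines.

113%

Line A: sauce → 12-3; frozen → 12-3-3; with added sugar → 12-3-3-2. Scheduled 23%. No special measure applies. → 23%.
Line B: sugar confectionery → 12-2; frozen → 12-2-2; with added sugar → 12-2-2-1. Scheduled 25%. quota on 12-2 exhausted → over-quota 33%; Fenwick agreement on 12-2-2: CTH met → 6% available; preferential 6%. → 6%.
Line C: sauce → 12-3; frozen → 12-3-3; with no added sugar → 12-3-3-1. Scheduled 2%. Selvast agreement on 12-1-2-2: 12-3-3-1 not covered; Selvast agreement on 12-3-3: not wholly obtained. → 2%.
Line D: prepared meat product → 12-1; frozen → 12-1-1; with added sugar → 12-1-1-2. Scheduled 9%. Selvast agreement on 12-1-2-2: 12-1-1-2 not covered; Selvast agreement on 12-3-3: 12-1-1-2 not covered. → 9%.
Line E: sugar confectionery → 12-2; frozen → 12-2-2; with no added sugar → 12-2-2-2. Scheduled 12%. quota on 12-2 exhausted → over-quota 33%; anti-dumping (Valdor, 12-2): +40%; total 33% + 40% = 73%. → 73%.
Sum: 23% + 6% + 2% + 9% + 73% = 113%.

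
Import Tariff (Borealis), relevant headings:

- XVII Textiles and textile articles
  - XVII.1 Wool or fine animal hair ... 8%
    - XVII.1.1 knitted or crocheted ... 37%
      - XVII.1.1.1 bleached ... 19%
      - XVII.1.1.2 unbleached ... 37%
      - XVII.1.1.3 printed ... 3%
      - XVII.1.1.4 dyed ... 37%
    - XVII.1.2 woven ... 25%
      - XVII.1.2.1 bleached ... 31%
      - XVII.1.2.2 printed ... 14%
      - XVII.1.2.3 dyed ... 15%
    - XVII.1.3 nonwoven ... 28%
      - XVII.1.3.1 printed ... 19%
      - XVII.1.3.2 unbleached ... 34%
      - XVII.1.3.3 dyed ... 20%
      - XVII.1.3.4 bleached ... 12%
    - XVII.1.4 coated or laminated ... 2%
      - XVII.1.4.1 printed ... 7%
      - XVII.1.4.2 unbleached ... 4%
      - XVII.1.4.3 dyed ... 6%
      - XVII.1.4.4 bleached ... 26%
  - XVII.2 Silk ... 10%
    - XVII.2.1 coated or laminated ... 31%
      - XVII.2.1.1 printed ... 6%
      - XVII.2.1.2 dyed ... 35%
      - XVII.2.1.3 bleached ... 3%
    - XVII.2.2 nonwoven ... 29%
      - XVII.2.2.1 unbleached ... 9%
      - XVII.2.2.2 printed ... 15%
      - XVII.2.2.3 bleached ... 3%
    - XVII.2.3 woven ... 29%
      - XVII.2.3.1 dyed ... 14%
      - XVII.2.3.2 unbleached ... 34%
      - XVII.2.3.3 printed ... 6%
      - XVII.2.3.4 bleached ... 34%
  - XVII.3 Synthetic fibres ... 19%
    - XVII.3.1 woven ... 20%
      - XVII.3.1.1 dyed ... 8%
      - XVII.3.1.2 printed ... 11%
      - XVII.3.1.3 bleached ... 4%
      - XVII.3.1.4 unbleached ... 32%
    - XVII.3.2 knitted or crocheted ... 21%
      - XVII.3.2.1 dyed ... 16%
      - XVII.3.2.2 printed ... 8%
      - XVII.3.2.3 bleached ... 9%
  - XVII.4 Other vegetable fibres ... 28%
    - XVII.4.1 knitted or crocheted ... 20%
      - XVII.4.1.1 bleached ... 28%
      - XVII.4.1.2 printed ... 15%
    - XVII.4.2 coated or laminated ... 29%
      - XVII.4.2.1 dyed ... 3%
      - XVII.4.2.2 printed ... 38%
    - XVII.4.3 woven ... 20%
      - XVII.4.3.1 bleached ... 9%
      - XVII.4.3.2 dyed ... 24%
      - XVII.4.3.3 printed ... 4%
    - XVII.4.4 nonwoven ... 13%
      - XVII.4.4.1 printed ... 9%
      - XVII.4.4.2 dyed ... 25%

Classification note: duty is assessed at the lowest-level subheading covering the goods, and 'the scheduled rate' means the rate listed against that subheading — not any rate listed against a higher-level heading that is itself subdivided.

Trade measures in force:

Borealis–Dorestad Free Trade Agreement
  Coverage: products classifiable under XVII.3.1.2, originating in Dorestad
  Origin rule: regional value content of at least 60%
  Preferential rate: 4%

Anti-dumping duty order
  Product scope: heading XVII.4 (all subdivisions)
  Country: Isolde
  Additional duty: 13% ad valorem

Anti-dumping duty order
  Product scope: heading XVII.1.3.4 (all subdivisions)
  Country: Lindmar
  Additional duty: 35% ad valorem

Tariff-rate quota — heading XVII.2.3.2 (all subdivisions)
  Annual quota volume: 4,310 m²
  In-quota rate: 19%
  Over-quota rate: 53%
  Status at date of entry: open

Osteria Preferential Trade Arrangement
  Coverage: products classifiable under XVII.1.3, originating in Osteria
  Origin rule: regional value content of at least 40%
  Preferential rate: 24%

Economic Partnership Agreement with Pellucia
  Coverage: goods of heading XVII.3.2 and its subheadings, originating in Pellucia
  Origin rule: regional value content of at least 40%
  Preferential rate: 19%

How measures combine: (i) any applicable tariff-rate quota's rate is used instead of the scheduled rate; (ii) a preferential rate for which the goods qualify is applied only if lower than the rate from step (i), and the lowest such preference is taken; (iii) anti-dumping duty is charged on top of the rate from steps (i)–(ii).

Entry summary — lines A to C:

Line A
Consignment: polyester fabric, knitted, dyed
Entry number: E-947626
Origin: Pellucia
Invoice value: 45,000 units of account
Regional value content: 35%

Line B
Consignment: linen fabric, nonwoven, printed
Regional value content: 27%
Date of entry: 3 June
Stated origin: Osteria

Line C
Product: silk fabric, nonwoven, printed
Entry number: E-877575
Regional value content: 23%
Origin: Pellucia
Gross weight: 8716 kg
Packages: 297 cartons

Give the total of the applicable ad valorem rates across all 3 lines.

Line A: polyester → XVII.3; knitted → XVII.3.2; dyed → XVII.3.2.1. Scheduled 16%. Pellucia agreement on XVII.3.2: RVC < 40%. → 16%.
Line B: linen → XVII.4; nonwoven → XVII.4.4; printed → XVII.4.4.1. Scheduled 9%. Osteria agreement on XVII.1.3: XVII.4.4.1 not covered. → 9%.
Line C: silk → XVII.2; nonwoven → XVII.2.2; printed → XVII.2.2.2. Scheduled 15%. Pellucia agreement on XVII.3.2: XVII.2.2.2 not covered. → 15%.
Sum: 16% + 9% + 15% = 40%.

40%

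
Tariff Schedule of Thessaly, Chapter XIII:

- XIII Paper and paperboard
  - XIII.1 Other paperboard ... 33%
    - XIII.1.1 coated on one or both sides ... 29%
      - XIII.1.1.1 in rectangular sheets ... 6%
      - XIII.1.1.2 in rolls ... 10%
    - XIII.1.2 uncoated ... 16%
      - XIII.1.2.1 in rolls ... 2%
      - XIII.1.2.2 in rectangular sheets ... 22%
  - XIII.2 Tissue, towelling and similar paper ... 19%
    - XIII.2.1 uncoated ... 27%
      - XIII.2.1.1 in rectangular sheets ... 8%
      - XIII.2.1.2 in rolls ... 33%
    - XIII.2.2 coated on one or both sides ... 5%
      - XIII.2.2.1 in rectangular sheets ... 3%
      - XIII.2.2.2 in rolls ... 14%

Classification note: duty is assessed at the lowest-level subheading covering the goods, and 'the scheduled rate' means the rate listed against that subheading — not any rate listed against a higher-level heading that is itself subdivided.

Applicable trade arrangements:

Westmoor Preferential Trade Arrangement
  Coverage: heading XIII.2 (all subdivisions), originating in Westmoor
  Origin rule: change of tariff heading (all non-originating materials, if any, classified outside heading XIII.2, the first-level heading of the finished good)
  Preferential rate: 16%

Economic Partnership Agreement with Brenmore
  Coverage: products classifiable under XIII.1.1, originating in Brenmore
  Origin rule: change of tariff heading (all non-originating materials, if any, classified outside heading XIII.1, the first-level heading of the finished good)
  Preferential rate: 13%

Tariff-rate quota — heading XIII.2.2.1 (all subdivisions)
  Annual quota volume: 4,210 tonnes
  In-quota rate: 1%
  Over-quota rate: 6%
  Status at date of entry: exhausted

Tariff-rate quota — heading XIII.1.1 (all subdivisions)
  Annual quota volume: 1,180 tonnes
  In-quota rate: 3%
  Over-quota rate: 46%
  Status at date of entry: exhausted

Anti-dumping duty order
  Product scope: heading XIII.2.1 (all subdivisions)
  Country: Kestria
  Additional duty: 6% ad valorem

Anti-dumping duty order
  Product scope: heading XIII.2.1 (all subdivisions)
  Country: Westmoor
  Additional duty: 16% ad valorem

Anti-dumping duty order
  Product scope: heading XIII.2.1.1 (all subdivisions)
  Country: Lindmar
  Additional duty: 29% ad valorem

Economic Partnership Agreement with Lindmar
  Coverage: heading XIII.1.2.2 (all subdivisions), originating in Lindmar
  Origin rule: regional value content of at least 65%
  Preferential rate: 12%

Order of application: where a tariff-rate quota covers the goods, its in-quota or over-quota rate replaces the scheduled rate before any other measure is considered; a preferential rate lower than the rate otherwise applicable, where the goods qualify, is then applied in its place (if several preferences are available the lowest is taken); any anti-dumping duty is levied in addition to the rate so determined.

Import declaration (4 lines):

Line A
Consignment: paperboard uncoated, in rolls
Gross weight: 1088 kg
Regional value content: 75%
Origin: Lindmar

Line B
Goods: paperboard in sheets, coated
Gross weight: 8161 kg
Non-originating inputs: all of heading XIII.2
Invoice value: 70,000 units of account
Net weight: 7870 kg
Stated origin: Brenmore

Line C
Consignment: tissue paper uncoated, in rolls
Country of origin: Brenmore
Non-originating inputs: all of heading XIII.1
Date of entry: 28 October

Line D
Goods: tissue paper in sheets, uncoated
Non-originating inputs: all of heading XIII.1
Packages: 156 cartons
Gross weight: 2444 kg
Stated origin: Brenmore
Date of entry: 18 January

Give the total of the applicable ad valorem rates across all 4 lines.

56%

Line A: paperboard → XIII.1; uncoated → XIII.1.2; in rolls → XIII.1.2.1. Scheduled 2%. Lindmar agreement on XIII.1.2.2: XIII.1.2.1 not covered. → 2%.
Line B: paperboard → XIII.1; coated → XIII.1.1; in sheets → XIII.1.1.1. Scheduled 6%. quota on XIII.1.1 exhausted → over-quota 46%; Brenmore agreement on XIII.1.1: CTH met → 13% available; preferential 13%. → 13%.
Line C: tissue paper → XIII.2; uncoated → XIII.2.1; in rolls → XIII.2.1.2. Scheduled 33%. Brenmore agreement on XIII.1.1: XIII.2.1.2 not covered. → 33%.
Line D: tissue paper → XIII.2; uncoated → XIII.2.1; in sheets → XIII.2.1.1. Scheduled 8%. Brenmore agreement on XIII.1.1: XIII.2.1.1 not covered. → 8%.
Sum: 2% + 13% + 33% + 8% = 56%.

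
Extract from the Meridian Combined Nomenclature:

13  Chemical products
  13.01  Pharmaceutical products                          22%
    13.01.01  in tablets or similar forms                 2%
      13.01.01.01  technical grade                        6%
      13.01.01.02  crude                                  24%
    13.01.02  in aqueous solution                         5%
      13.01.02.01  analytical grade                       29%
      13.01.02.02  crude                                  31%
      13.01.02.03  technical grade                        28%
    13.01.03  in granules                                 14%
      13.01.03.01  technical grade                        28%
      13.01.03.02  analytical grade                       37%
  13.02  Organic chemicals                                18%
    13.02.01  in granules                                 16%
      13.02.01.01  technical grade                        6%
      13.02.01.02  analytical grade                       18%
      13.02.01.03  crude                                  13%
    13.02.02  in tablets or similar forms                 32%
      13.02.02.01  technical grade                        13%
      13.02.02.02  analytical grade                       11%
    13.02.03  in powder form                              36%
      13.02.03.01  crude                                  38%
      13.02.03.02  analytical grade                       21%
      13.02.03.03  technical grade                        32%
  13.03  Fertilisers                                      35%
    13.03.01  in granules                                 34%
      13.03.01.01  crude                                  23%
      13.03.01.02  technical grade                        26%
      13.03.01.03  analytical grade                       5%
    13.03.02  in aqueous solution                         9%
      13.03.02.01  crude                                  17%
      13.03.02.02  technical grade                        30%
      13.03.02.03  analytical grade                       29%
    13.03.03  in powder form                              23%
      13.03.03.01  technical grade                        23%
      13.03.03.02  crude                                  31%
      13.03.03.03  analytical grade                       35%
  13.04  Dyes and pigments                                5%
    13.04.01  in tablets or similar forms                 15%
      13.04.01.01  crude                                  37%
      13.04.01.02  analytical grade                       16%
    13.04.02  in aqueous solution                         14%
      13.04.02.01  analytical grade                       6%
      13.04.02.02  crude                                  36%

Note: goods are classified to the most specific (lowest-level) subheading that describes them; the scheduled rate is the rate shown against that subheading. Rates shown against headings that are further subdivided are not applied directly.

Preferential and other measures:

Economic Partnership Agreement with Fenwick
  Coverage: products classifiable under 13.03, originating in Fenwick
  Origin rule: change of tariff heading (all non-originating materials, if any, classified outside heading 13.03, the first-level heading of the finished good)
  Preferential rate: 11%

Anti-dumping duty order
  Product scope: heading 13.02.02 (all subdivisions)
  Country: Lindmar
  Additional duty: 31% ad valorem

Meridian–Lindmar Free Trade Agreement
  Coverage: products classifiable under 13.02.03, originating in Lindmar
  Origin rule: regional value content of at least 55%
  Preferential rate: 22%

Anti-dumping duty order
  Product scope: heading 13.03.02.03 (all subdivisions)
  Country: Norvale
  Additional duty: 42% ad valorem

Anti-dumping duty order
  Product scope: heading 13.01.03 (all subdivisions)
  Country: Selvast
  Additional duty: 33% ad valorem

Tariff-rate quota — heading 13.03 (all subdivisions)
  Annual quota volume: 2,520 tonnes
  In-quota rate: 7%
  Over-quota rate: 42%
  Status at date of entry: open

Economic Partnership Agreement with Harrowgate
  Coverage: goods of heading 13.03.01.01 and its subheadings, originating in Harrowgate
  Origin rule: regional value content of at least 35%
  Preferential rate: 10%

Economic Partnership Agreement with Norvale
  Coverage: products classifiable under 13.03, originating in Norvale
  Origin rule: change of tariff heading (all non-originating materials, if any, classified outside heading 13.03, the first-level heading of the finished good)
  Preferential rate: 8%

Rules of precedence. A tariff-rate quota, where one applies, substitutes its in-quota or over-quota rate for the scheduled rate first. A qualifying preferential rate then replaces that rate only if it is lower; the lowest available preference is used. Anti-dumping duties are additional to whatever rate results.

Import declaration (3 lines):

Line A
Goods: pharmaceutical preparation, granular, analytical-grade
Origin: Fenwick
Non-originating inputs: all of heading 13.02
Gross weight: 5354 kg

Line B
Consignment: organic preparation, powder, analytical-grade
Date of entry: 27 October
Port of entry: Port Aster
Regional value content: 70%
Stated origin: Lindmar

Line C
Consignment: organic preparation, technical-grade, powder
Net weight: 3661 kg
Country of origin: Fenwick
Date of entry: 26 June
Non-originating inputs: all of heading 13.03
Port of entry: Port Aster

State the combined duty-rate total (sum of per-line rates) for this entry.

Line A: pharmaceutical → 13.01; granular → 13.01.03; analytical-grade → 13.01.03.02. Scheduled 37%. Fenwick agreement on 13.03: 13.01.03.02 not covered. → 37%.
Line B: organic → 13.02; powder → 13.02.03; analytical-grade → 13.02.03.02. Scheduled 21%. Lindmar agreement on 13.02.03: RVC ≥ 55% → 22% available; preference 22% not lower than 21% → no reduction. → 21%.
Line C: organic → 13.02; powder → 13.02.03; technical-grade → 13.02.03.03. Scheduled 32%. Fenwick agreement on 13.03: 13.02.03.03 not covered. → 32%.
Sum: 37% + 21% + 32% = 90%.

90%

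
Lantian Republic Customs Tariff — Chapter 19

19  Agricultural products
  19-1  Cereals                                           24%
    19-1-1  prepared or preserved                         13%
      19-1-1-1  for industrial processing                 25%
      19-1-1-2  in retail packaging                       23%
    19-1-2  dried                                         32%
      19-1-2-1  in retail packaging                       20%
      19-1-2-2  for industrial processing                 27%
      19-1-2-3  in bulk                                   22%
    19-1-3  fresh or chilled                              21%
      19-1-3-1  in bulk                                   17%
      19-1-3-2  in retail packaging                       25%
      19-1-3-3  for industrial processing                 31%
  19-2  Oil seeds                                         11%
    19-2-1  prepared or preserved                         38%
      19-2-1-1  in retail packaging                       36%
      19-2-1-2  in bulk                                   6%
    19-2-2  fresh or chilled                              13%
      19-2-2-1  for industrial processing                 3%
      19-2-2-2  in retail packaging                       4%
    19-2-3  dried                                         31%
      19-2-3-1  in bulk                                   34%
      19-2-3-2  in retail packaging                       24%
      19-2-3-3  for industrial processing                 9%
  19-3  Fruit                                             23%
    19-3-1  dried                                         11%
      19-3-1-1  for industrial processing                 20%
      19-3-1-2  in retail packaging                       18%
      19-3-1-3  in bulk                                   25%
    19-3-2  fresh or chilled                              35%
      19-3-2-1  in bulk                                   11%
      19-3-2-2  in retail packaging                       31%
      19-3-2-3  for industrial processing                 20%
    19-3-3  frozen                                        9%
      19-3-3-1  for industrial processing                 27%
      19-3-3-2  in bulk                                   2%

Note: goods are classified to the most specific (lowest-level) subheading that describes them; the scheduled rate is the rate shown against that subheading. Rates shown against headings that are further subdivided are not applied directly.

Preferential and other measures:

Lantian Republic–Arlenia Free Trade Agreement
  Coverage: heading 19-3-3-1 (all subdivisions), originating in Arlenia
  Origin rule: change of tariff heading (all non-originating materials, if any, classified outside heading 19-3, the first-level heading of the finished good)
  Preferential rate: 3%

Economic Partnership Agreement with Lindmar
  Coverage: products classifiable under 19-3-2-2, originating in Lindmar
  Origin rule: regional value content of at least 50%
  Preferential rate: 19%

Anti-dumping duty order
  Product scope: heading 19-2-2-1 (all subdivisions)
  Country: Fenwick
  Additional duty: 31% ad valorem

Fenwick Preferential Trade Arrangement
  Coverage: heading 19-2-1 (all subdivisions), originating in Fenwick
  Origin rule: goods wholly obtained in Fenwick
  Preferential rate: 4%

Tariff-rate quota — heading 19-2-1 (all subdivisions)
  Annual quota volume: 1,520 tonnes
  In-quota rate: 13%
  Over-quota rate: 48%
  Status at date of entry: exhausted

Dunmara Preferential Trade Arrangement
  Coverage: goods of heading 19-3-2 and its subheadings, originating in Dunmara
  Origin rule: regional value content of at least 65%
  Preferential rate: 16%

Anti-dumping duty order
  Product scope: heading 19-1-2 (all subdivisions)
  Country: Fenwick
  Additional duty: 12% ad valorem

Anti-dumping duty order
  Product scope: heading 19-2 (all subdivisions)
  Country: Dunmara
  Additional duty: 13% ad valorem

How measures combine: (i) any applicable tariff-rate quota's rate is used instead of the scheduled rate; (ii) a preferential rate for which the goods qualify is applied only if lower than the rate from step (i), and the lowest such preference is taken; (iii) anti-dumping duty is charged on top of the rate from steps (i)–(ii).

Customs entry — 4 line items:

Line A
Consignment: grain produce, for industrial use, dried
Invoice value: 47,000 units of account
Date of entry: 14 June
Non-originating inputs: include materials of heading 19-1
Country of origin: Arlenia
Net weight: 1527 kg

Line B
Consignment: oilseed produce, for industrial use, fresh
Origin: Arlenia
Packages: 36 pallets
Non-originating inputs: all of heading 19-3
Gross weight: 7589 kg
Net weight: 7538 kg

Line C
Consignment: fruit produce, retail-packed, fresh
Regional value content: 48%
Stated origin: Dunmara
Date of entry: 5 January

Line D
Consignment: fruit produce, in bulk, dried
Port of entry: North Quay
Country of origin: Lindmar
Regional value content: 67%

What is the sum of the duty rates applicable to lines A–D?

Line A: grain → 19-1; dried → 19-1-2; for industrial use → 19-1-2-2. Scheduled 27%. Arlenia agreement on 19-3-3-1: 19-1-2-2 not covered. → 27%.
Line B: oilseed → 19-2; fresh → 19-2-2; for industrial use → 19-2-2-1. Scheduled 3%. Arlenia agreement on 19-3-3-1: 19-2-2-1 not covered. → 3%.
Line C: fruit → 19-3; fresh → 19-3-2; retail-packed → 19-3-2-2. Scheduled 31%. Dunmara agreement on 19-3-2: RVC < 65%. → 31%.
Line D: fruit → 19-3; dried → 19-3-1; in bulk → 19-3-1-3. Scheduled 25%. Lindmar agreement on 19-3-2-2: 19-3-1-3 not covered. → 25%.
Sum: 27% + 3% + 31% + 25% = 86%.

86%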